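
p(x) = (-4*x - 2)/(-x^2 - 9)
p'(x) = 2*x*(-4*x - 2)/(-x^2 - 9)^2 - 4/(-x^2 - 9)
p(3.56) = 0.75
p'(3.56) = -0.06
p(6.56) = 0.54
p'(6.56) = -0.06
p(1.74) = 0.74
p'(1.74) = 0.12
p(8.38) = 0.45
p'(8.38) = -0.04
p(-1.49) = -0.35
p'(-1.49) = 0.26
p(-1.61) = -0.38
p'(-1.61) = 0.24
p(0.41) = 0.40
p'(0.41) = 0.40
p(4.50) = 0.68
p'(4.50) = -0.07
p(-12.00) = -0.30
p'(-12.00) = -0.02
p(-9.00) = -0.38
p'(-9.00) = -0.03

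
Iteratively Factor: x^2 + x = (x + 1)*(x)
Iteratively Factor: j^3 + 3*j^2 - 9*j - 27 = (j + 3)*(j^2 - 9) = (j - 3)*(j + 3)*(j + 3)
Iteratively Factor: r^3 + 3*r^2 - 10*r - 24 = (r - 3)*(r^2 + 6*r + 8) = (r - 3)*(r + 4)*(r + 2)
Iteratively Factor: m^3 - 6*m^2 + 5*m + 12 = (m + 1)*(m^2 - 7*m + 12) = (m - 4)*(m + 1)*(m - 3)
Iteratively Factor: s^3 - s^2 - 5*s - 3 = (s - 3)*(s^2 + 2*s + 1) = (s - 3)*(s + 1)*(s + 1)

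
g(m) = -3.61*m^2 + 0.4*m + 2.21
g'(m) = 0.4 - 7.22*m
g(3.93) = -51.97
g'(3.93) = -27.97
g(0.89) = -0.29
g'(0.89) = -6.03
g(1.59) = -6.28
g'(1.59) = -11.08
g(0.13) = 2.20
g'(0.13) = -0.54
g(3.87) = -50.31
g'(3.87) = -27.54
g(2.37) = -17.12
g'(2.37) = -16.71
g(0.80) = 0.22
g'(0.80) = -5.38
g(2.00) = -11.43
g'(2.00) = -14.04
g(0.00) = 2.21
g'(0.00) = 0.40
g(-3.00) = -31.48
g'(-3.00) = 22.06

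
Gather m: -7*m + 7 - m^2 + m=-m^2 - 6*m + 7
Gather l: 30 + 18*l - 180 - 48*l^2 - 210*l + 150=-48*l^2 - 192*l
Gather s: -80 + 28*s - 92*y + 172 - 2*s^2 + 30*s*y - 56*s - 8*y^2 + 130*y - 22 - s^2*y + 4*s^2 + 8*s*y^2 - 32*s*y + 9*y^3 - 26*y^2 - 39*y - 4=s^2*(2 - y) + s*(8*y^2 - 2*y - 28) + 9*y^3 - 34*y^2 - y + 66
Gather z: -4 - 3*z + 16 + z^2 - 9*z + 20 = z^2 - 12*z + 32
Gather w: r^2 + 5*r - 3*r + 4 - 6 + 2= r^2 + 2*r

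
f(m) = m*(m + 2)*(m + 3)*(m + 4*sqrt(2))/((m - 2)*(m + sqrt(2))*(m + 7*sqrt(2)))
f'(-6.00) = -0.62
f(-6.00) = 0.17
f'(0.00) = -1.21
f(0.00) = 0.00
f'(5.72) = 0.36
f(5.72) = 10.57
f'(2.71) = -14.11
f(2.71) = 16.52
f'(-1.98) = -0.44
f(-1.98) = -0.00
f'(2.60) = -20.10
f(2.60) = 18.37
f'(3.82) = -1.40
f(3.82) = 10.99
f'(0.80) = -4.47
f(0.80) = -1.93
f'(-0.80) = -0.75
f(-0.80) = 0.66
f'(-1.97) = -0.46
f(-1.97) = -0.01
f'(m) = -m*(m + 2)*(m + 3)*(m + 4*sqrt(2))/((m - 2)*(m + sqrt(2))*(m + 7*sqrt(2))^2) + m*(m + 2)*(m + 3)/((m - 2)*(m + sqrt(2))*(m + 7*sqrt(2))) - m*(m + 2)*(m + 3)*(m + 4*sqrt(2))/((m - 2)*(m + sqrt(2))^2*(m + 7*sqrt(2))) + m*(m + 2)*(m + 4*sqrt(2))/((m - 2)*(m + sqrt(2))*(m + 7*sqrt(2))) + m*(m + 3)*(m + 4*sqrt(2))/((m - 2)*(m + sqrt(2))*(m + 7*sqrt(2))) - m*(m + 2)*(m + 3)*(m + 4*sqrt(2))/((m - 2)^2*(m + sqrt(2))*(m + 7*sqrt(2))) + (m + 2)*(m + 3)*(m + 4*sqrt(2))/((m - 2)*(m + sqrt(2))*(m + 7*sqrt(2))) = (m^6 - 4*m^5 + 16*sqrt(2)*m^5 - 36*sqrt(2)*m^4 + 90*m^4 - 228*m^3 - 96*sqrt(2)*m^3 - 1360*m^2 - 104*sqrt(2)*m^2 - 1120*sqrt(2)*m - 336*m - 672*sqrt(2))/(m^6 - 4*m^5 + 16*sqrt(2)*m^5 - 64*sqrt(2)*m^4 + 160*m^4 - 624*m^3 + 288*sqrt(2)*m^3 - 896*sqrt(2)*m^2 + 820*m^2 - 784*m + 896*sqrt(2)*m + 784)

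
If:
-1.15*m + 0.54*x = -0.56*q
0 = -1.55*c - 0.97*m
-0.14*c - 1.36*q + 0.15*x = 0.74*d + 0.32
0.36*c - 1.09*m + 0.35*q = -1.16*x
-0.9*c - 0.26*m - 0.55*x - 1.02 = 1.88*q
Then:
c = 0.24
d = 0.43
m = -0.39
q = -0.52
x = -0.28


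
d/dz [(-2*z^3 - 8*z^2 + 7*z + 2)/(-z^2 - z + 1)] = (2*z^4 + 4*z^3 + 9*z^2 - 12*z + 9)/(z^4 + 2*z^3 - z^2 - 2*z + 1)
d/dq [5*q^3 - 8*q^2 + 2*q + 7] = 15*q^2 - 16*q + 2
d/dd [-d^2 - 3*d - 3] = -2*d - 3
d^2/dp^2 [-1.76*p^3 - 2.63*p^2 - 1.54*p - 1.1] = -10.56*p - 5.26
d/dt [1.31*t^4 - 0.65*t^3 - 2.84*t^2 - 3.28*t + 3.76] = 5.24*t^3 - 1.95*t^2 - 5.68*t - 3.28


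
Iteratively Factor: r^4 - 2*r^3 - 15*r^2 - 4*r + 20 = (r + 2)*(r^3 - 4*r^2 - 7*r + 10) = (r - 1)*(r + 2)*(r^2 - 3*r - 10) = (r - 1)*(r + 2)^2*(r - 5)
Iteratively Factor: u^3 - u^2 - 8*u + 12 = (u - 2)*(u^2 + u - 6) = (u - 2)^2*(u + 3)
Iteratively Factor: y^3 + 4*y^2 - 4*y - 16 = (y - 2)*(y^2 + 6*y + 8) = (y - 2)*(y + 2)*(y + 4)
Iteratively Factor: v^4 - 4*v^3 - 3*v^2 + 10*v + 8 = (v - 2)*(v^3 - 2*v^2 - 7*v - 4) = (v - 2)*(v + 1)*(v^2 - 3*v - 4) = (v - 4)*(v - 2)*(v + 1)*(v + 1)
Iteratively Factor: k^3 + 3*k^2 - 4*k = (k + 4)*(k^2 - k) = k*(k + 4)*(k - 1)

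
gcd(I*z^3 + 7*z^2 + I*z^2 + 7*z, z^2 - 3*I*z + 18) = 1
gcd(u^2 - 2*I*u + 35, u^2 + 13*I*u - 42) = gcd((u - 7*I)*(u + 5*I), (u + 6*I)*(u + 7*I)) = 1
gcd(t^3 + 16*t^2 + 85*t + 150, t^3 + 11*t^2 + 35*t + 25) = t^2 + 10*t + 25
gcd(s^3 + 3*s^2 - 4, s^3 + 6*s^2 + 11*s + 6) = s + 2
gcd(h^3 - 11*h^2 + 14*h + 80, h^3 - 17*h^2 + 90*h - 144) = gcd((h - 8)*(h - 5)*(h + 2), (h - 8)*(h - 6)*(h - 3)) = h - 8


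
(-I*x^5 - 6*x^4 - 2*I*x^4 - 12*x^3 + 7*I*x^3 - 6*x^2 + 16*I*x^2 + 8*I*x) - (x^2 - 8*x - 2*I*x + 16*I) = -I*x^5 - 6*x^4 - 2*I*x^4 - 12*x^3 + 7*I*x^3 - 7*x^2 + 16*I*x^2 + 8*x + 10*I*x - 16*I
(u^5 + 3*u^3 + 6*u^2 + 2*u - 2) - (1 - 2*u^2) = u^5 + 3*u^3 + 8*u^2 + 2*u - 3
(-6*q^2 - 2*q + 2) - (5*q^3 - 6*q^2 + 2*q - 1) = -5*q^3 - 4*q + 3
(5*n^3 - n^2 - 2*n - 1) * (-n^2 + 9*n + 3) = -5*n^5 + 46*n^4 + 8*n^3 - 20*n^2 - 15*n - 3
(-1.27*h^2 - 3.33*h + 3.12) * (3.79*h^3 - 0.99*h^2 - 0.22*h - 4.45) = -4.8133*h^5 - 11.3634*h^4 + 15.4009*h^3 + 3.2953*h^2 + 14.1321*h - 13.884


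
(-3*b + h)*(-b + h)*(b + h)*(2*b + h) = 6*b^4 + b^3*h - 7*b^2*h^2 - b*h^3 + h^4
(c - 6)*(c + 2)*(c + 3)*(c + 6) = c^4 + 5*c^3 - 30*c^2 - 180*c - 216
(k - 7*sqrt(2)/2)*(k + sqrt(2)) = k^2 - 5*sqrt(2)*k/2 - 7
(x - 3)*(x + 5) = x^2 + 2*x - 15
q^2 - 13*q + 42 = (q - 7)*(q - 6)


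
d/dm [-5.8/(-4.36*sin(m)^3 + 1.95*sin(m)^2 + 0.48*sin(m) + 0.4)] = (-75.864*sin(m)^2 + 22.62*sin(m) + 2.784)*cos(m)/(-4.36*sin(m)^3 + 1.95*sin(m)^2 + 0.48*sin(m) + 0.4)^2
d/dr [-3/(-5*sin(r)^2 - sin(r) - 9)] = -3*(10*sin(r) + 1)*cos(r)/(5*sin(r)^2 + sin(r) + 9)^2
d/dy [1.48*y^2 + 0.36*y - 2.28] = 2.96*y + 0.36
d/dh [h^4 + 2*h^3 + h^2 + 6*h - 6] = 4*h^3 + 6*h^2 + 2*h + 6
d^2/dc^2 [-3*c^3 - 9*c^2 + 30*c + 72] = -18*c - 18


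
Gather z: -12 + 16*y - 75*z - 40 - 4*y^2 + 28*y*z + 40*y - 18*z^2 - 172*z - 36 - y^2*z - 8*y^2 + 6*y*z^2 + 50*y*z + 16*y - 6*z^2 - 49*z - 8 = -12*y^2 + 72*y + z^2*(6*y - 24) + z*(-y^2 + 78*y - 296) - 96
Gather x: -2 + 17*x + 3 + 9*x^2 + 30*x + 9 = 9*x^2 + 47*x + 10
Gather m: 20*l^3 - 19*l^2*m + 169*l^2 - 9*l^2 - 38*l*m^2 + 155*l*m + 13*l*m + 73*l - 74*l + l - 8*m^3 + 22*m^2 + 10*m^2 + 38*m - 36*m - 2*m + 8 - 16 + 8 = 20*l^3 + 160*l^2 - 8*m^3 + m^2*(32 - 38*l) + m*(-19*l^2 + 168*l)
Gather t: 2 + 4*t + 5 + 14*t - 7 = 18*t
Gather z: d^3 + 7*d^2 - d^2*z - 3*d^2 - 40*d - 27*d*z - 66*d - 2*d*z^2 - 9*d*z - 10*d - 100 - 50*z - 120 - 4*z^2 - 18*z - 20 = d^3 + 4*d^2 - 116*d + z^2*(-2*d - 4) + z*(-d^2 - 36*d - 68) - 240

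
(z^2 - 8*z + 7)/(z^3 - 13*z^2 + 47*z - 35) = 1/(z - 5)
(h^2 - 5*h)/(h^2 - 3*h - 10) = h/(h + 2)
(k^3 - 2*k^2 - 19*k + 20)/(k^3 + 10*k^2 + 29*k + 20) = (k^2 - 6*k + 5)/(k^2 + 6*k + 5)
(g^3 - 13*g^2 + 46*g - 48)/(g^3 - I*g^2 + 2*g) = (g^3 - 13*g^2 + 46*g - 48)/(g*(g^2 - I*g + 2))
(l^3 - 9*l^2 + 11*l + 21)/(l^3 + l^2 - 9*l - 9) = (l - 7)/(l + 3)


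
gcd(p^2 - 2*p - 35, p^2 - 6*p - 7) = p - 7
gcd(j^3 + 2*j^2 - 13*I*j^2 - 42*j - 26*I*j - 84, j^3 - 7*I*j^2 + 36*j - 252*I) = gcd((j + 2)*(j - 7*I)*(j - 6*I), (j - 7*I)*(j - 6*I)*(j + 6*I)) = j^2 - 13*I*j - 42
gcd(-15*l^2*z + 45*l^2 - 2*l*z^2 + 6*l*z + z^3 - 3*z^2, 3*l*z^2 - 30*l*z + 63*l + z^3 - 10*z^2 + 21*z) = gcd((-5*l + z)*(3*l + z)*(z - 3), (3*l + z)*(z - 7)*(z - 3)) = 3*l*z - 9*l + z^2 - 3*z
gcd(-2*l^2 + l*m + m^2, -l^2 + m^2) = l - m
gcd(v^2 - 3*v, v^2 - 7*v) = v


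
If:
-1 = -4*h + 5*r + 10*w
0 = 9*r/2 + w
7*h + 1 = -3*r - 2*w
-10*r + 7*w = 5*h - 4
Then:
No Solution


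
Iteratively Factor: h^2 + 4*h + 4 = (h + 2)*(h + 2)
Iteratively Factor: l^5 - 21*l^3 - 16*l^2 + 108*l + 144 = (l + 3)*(l^4 - 3*l^3 - 12*l^2 + 20*l + 48) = (l + 2)*(l + 3)*(l^3 - 5*l^2 - 2*l + 24) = (l + 2)^2*(l + 3)*(l^2 - 7*l + 12) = (l - 4)*(l + 2)^2*(l + 3)*(l - 3)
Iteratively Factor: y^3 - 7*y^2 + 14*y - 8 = (y - 2)*(y^2 - 5*y + 4) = (y - 4)*(y - 2)*(y - 1)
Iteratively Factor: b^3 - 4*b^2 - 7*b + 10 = (b - 1)*(b^2 - 3*b - 10) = (b - 5)*(b - 1)*(b + 2)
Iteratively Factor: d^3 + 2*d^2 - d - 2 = (d - 1)*(d^2 + 3*d + 2) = (d - 1)*(d + 1)*(d + 2)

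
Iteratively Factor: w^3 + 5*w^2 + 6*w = (w + 2)*(w^2 + 3*w) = (w + 2)*(w + 3)*(w)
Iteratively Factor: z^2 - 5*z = (z)*(z - 5)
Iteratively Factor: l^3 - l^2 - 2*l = (l)*(l^2 - l - 2) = l*(l - 2)*(l + 1)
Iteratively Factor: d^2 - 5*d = (d - 5)*(d)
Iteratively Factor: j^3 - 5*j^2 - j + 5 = (j - 5)*(j^2 - 1) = (j - 5)*(j + 1)*(j - 1)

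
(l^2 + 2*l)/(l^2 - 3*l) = (l + 2)/(l - 3)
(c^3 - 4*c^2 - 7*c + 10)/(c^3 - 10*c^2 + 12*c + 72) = (c^2 - 6*c + 5)/(c^2 - 12*c + 36)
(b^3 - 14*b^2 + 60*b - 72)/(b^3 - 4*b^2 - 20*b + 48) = (b - 6)/(b + 4)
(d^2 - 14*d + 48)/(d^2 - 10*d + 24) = (d - 8)/(d - 4)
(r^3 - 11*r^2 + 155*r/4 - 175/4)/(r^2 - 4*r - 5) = (r^2 - 6*r + 35/4)/(r + 1)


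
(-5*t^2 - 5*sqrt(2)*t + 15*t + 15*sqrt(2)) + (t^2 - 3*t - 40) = -4*t^2 - 5*sqrt(2)*t + 12*t - 40 + 15*sqrt(2)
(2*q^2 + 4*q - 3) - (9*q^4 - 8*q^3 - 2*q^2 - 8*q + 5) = -9*q^4 + 8*q^3 + 4*q^2 + 12*q - 8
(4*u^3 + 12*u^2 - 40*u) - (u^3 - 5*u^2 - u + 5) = 3*u^3 + 17*u^2 - 39*u - 5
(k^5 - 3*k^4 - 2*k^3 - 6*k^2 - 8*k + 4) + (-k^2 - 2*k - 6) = k^5 - 3*k^4 - 2*k^3 - 7*k^2 - 10*k - 2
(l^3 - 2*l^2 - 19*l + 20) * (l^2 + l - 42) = l^5 - l^4 - 63*l^3 + 85*l^2 + 818*l - 840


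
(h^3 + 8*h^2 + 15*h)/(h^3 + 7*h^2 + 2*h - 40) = h*(h + 3)/(h^2 + 2*h - 8)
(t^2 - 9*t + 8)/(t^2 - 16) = (t^2 - 9*t + 8)/(t^2 - 16)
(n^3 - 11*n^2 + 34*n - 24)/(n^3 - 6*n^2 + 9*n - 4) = (n - 6)/(n - 1)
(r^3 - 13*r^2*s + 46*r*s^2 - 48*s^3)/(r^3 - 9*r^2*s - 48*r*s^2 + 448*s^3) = (r^2 - 5*r*s + 6*s^2)/(r^2 - r*s - 56*s^2)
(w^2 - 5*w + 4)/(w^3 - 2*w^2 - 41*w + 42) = (w - 4)/(w^2 - w - 42)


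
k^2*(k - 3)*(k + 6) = k^4 + 3*k^3 - 18*k^2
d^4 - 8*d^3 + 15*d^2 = d^2*(d - 5)*(d - 3)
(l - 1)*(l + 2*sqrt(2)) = l^2 - l + 2*sqrt(2)*l - 2*sqrt(2)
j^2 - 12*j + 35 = (j - 7)*(j - 5)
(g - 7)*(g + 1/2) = g^2 - 13*g/2 - 7/2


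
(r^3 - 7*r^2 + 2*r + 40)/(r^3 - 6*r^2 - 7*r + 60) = (r + 2)/(r + 3)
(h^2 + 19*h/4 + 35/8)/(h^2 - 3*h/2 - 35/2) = (h + 5/4)/(h - 5)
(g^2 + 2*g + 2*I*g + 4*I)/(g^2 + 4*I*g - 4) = (g + 2)/(g + 2*I)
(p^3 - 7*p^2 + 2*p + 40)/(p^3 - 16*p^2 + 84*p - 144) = (p^2 - 3*p - 10)/(p^2 - 12*p + 36)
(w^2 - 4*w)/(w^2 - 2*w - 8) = w/(w + 2)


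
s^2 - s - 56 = (s - 8)*(s + 7)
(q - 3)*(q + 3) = q^2 - 9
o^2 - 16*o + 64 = (o - 8)^2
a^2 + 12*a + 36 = (a + 6)^2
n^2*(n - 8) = n^3 - 8*n^2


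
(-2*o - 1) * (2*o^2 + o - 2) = -4*o^3 - 4*o^2 + 3*o + 2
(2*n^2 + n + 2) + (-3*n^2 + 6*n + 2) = -n^2 + 7*n + 4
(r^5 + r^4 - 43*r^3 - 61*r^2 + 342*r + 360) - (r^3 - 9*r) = r^5 + r^4 - 44*r^3 - 61*r^2 + 351*r + 360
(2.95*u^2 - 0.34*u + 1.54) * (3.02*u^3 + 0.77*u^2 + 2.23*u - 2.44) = 8.909*u^5 + 1.2447*u^4 + 10.9675*u^3 - 6.7704*u^2 + 4.2638*u - 3.7576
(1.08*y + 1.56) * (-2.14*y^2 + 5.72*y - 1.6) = -2.3112*y^3 + 2.8392*y^2 + 7.1952*y - 2.496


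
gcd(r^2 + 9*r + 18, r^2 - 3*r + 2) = 1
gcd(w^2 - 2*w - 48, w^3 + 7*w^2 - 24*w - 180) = w + 6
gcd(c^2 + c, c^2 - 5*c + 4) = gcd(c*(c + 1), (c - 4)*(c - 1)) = 1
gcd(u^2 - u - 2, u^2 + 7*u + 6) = u + 1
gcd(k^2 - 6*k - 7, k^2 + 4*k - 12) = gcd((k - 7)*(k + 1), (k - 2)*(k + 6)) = 1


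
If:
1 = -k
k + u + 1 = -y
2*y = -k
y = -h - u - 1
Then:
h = -1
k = -1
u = -1/2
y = 1/2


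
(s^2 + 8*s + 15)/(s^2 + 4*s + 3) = (s + 5)/(s + 1)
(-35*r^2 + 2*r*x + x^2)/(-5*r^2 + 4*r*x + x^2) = (-35*r^2 + 2*r*x + x^2)/(-5*r^2 + 4*r*x + x^2)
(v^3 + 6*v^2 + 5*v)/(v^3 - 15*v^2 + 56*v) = (v^2 + 6*v + 5)/(v^2 - 15*v + 56)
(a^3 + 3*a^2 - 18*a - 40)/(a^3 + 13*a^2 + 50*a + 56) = (a^2 + a - 20)/(a^2 + 11*a + 28)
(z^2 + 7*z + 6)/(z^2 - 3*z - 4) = (z + 6)/(z - 4)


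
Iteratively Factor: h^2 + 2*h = (h)*(h + 2)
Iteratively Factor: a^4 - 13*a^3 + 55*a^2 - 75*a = (a - 5)*(a^3 - 8*a^2 + 15*a) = a*(a - 5)*(a^2 - 8*a + 15) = a*(a - 5)*(a - 3)*(a - 5)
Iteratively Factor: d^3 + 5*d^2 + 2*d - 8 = (d + 2)*(d^2 + 3*d - 4) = (d - 1)*(d + 2)*(d + 4)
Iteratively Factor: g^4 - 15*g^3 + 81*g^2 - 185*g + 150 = (g - 3)*(g^3 - 12*g^2 + 45*g - 50) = (g - 5)*(g - 3)*(g^2 - 7*g + 10) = (g - 5)*(g - 3)*(g - 2)*(g - 5)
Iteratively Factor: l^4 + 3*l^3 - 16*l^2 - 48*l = (l - 4)*(l^3 + 7*l^2 + 12*l) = (l - 4)*(l + 3)*(l^2 + 4*l) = l*(l - 4)*(l + 3)*(l + 4)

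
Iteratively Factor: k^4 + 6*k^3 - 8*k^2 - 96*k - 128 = (k + 2)*(k^3 + 4*k^2 - 16*k - 64) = (k - 4)*(k + 2)*(k^2 + 8*k + 16) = (k - 4)*(k + 2)*(k + 4)*(k + 4)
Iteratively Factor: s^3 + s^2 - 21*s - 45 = (s - 5)*(s^2 + 6*s + 9) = (s - 5)*(s + 3)*(s + 3)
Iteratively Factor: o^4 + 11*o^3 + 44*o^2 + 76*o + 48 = (o + 3)*(o^3 + 8*o^2 + 20*o + 16) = (o + 2)*(o + 3)*(o^2 + 6*o + 8) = (o + 2)^2*(o + 3)*(o + 4)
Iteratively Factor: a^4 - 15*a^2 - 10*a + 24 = (a - 1)*(a^3 + a^2 - 14*a - 24) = (a - 1)*(a + 3)*(a^2 - 2*a - 8) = (a - 4)*(a - 1)*(a + 3)*(a + 2)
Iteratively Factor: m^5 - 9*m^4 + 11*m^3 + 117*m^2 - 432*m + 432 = (m + 4)*(m^4 - 13*m^3 + 63*m^2 - 135*m + 108) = (m - 4)*(m + 4)*(m^3 - 9*m^2 + 27*m - 27) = (m - 4)*(m - 3)*(m + 4)*(m^2 - 6*m + 9) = (m - 4)*(m - 3)^2*(m + 4)*(m - 3)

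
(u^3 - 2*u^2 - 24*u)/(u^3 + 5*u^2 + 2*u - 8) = u*(u - 6)/(u^2 + u - 2)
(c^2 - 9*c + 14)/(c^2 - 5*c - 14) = (c - 2)/(c + 2)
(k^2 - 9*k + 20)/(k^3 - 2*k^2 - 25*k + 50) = (k - 4)/(k^2 + 3*k - 10)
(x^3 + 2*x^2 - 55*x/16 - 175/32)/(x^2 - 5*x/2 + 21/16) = (8*x^2 + 30*x + 25)/(2*(4*x - 3))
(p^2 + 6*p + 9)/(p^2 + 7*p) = (p^2 + 6*p + 9)/(p*(p + 7))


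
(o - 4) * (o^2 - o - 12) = o^3 - 5*o^2 - 8*o + 48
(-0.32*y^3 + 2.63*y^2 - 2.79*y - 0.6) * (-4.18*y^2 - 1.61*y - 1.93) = 1.3376*y^5 - 10.4782*y^4 + 8.0455*y^3 + 1.924*y^2 + 6.3507*y + 1.158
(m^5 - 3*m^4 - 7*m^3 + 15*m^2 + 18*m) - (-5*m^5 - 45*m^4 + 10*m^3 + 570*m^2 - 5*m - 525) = 6*m^5 + 42*m^4 - 17*m^3 - 555*m^2 + 23*m + 525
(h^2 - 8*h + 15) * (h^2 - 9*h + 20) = h^4 - 17*h^3 + 107*h^2 - 295*h + 300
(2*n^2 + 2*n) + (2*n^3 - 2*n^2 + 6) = 2*n^3 + 2*n + 6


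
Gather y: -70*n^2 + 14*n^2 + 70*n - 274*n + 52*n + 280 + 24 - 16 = -56*n^2 - 152*n + 288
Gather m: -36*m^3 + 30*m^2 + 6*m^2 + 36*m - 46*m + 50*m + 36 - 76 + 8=-36*m^3 + 36*m^2 + 40*m - 32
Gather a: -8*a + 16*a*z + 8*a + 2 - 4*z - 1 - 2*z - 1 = 16*a*z - 6*z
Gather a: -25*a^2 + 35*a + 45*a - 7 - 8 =-25*a^2 + 80*a - 15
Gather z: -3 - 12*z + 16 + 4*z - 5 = 8 - 8*z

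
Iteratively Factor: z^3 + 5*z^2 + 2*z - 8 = (z + 2)*(z^2 + 3*z - 4) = (z + 2)*(z + 4)*(z - 1)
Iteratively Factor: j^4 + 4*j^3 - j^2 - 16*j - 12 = (j + 2)*(j^3 + 2*j^2 - 5*j - 6) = (j - 2)*(j + 2)*(j^2 + 4*j + 3) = (j - 2)*(j + 2)*(j + 3)*(j + 1)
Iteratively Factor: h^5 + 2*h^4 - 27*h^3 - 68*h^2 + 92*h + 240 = (h - 5)*(h^4 + 7*h^3 + 8*h^2 - 28*h - 48) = (h - 5)*(h + 4)*(h^3 + 3*h^2 - 4*h - 12) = (h - 5)*(h - 2)*(h + 4)*(h^2 + 5*h + 6) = (h - 5)*(h - 2)*(h + 3)*(h + 4)*(h + 2)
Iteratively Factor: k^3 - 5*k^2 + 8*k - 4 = (k - 2)*(k^2 - 3*k + 2) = (k - 2)^2*(k - 1)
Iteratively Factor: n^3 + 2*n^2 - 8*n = (n + 4)*(n^2 - 2*n) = (n - 2)*(n + 4)*(n)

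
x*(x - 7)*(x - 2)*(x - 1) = x^4 - 10*x^3 + 23*x^2 - 14*x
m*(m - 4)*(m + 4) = m^3 - 16*m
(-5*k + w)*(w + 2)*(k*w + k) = -5*k^2*w^2 - 15*k^2*w - 10*k^2 + k*w^3 + 3*k*w^2 + 2*k*w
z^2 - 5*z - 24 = (z - 8)*(z + 3)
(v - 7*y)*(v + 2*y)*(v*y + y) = v^3*y - 5*v^2*y^2 + v^2*y - 14*v*y^3 - 5*v*y^2 - 14*y^3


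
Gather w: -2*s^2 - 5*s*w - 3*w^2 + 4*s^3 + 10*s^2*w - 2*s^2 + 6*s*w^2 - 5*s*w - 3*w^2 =4*s^3 - 4*s^2 + w^2*(6*s - 6) + w*(10*s^2 - 10*s)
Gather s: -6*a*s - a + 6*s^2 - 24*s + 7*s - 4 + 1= -a + 6*s^2 + s*(-6*a - 17) - 3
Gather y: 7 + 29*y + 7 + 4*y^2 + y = 4*y^2 + 30*y + 14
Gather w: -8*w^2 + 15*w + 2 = -8*w^2 + 15*w + 2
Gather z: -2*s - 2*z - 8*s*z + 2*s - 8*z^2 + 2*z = -8*s*z - 8*z^2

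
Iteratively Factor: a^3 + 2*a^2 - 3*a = (a)*(a^2 + 2*a - 3) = a*(a - 1)*(a + 3)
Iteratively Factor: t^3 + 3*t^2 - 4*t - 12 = (t + 2)*(t^2 + t - 6) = (t - 2)*(t + 2)*(t + 3)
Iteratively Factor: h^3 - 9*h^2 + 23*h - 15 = (h - 5)*(h^2 - 4*h + 3) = (h - 5)*(h - 3)*(h - 1)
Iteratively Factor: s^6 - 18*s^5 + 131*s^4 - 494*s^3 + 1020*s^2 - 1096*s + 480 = (s - 2)*(s^5 - 16*s^4 + 99*s^3 - 296*s^2 + 428*s - 240) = (s - 2)^2*(s^4 - 14*s^3 + 71*s^2 - 154*s + 120) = (s - 3)*(s - 2)^2*(s^3 - 11*s^2 + 38*s - 40) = (s - 3)*(s - 2)^3*(s^2 - 9*s + 20) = (s - 4)*(s - 3)*(s - 2)^3*(s - 5)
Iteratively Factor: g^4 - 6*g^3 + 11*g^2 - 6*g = (g - 2)*(g^3 - 4*g^2 + 3*g) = (g - 2)*(g - 1)*(g^2 - 3*g) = g*(g - 2)*(g - 1)*(g - 3)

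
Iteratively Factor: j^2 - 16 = (j - 4)*(j + 4)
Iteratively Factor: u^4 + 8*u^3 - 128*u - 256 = (u - 4)*(u^3 + 12*u^2 + 48*u + 64) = (u - 4)*(u + 4)*(u^2 + 8*u + 16) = (u - 4)*(u + 4)^2*(u + 4)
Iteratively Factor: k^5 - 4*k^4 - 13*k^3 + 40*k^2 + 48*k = (k + 3)*(k^4 - 7*k^3 + 8*k^2 + 16*k) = (k - 4)*(k + 3)*(k^3 - 3*k^2 - 4*k) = (k - 4)*(k + 1)*(k + 3)*(k^2 - 4*k) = k*(k - 4)*(k + 1)*(k + 3)*(k - 4)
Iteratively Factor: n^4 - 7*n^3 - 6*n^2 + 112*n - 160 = (n - 2)*(n^3 - 5*n^2 - 16*n + 80) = (n - 2)*(n + 4)*(n^2 - 9*n + 20) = (n - 5)*(n - 2)*(n + 4)*(n - 4)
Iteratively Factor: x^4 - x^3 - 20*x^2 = (x + 4)*(x^3 - 5*x^2) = (x - 5)*(x + 4)*(x^2) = x*(x - 5)*(x + 4)*(x)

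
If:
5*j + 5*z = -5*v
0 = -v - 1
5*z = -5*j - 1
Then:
No Solution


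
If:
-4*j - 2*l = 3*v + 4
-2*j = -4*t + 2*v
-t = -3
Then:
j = 6 - v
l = v/2 - 14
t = 3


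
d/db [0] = 0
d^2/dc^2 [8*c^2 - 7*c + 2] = 16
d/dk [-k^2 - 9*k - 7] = -2*k - 9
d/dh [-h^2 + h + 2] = 1 - 2*h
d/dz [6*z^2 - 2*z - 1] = 12*z - 2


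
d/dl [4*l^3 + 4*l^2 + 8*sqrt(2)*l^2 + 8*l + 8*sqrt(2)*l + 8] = 12*l^2 + 8*l + 16*sqrt(2)*l + 8 + 8*sqrt(2)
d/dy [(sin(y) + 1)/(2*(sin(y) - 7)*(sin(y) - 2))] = (-2*sin(y) + cos(y)^2 + 22)*cos(y)/(2*(sin(y) - 7)^2*(sin(y) - 2)^2)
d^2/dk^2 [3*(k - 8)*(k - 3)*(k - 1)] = 18*k - 72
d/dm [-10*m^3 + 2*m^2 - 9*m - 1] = -30*m^2 + 4*m - 9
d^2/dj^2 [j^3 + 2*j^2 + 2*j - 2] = 6*j + 4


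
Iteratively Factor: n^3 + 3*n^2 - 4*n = (n + 4)*(n^2 - n) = (n - 1)*(n + 4)*(n)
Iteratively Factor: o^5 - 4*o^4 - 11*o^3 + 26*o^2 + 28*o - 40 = (o + 2)*(o^4 - 6*o^3 + o^2 + 24*o - 20) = (o + 2)^2*(o^3 - 8*o^2 + 17*o - 10) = (o - 2)*(o + 2)^2*(o^2 - 6*o + 5) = (o - 5)*(o - 2)*(o + 2)^2*(o - 1)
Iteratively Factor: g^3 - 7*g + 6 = (g - 1)*(g^2 + g - 6) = (g - 1)*(g + 3)*(g - 2)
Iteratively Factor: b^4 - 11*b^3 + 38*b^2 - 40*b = (b - 5)*(b^3 - 6*b^2 + 8*b) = (b - 5)*(b - 4)*(b^2 - 2*b) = (b - 5)*(b - 4)*(b - 2)*(b)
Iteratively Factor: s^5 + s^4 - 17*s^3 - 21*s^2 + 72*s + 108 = (s + 2)*(s^4 - s^3 - 15*s^2 + 9*s + 54) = (s - 3)*(s + 2)*(s^3 + 2*s^2 - 9*s - 18) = (s - 3)*(s + 2)^2*(s^2 - 9) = (s - 3)*(s + 2)^2*(s + 3)*(s - 3)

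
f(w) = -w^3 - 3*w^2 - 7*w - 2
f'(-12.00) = -367.00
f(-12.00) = 1378.00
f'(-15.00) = -592.00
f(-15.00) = 2803.00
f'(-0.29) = -5.51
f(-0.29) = -0.20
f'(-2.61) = -11.78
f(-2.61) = 13.61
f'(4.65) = -99.77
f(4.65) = -199.96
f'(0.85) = -14.27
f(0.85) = -10.73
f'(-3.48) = -22.45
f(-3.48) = 28.17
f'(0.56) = -11.30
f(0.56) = -7.04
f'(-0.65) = -4.37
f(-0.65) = 1.56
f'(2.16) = -33.96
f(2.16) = -41.19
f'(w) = -3*w^2 - 6*w - 7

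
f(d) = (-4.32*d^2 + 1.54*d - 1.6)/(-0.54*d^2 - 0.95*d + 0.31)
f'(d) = (1.54 - 8.64*d)/(-0.54*d^2 - 0.95*d + 0.31) + (1.08*d + 0.95)*(-4.32*d^2 + 1.54*d - 1.6)/(-0.54*d^2 - 0.95*d + 0.31)^2 = (4.9356*d^2 - 4.4064*d - 1.0426)/(0.2916*d^4 + 1.026*d^3 + 0.5677*d^2 - 0.589*d + 0.0961)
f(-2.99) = 26.73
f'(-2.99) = 20.00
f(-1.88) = -105.45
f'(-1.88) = 702.74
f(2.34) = 4.45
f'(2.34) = 0.66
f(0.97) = 3.73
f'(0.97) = -0.54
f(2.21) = 4.36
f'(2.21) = 0.68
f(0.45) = 7.85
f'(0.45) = -39.37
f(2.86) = 4.77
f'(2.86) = 0.57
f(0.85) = 3.84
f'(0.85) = -1.55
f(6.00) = 5.96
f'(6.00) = 0.24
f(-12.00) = 9.72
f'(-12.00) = 0.17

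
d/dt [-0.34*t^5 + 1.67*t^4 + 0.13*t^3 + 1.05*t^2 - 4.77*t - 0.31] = -1.7*t^4 + 6.68*t^3 + 0.39*t^2 + 2.1*t - 4.77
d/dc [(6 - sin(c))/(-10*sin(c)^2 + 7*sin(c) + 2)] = (-10*sin(c)^2 + 120*sin(c) - 44)*cos(c)/(-10*sin(c)^2 + 7*sin(c) + 2)^2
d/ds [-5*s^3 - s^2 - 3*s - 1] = -15*s^2 - 2*s - 3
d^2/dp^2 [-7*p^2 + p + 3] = -14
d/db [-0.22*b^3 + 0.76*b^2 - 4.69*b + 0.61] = -0.66*b^2 + 1.52*b - 4.69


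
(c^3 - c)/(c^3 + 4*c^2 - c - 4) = c/(c + 4)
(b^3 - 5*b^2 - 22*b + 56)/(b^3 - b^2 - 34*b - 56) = (b - 2)/(b + 2)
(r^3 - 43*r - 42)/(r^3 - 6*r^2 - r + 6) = (r^2 - r - 42)/(r^2 - 7*r + 6)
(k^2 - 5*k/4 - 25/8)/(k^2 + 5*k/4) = (k - 5/2)/k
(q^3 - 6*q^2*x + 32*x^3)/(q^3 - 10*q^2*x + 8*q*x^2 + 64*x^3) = (-q + 4*x)/(-q + 8*x)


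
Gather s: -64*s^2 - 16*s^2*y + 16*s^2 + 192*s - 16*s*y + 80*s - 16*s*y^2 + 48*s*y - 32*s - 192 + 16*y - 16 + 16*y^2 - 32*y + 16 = s^2*(-16*y - 48) + s*(-16*y^2 + 32*y + 240) + 16*y^2 - 16*y - 192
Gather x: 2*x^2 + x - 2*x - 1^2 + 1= 2*x^2 - x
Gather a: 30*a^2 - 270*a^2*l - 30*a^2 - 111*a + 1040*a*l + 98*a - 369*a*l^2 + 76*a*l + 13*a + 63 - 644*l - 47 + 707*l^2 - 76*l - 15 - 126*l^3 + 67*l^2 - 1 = -270*a^2*l + a*(-369*l^2 + 1116*l) - 126*l^3 + 774*l^2 - 720*l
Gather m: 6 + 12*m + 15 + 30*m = 42*m + 21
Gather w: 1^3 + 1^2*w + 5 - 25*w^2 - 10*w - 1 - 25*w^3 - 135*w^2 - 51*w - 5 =-25*w^3 - 160*w^2 - 60*w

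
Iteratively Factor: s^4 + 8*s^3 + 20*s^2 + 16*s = (s)*(s^3 + 8*s^2 + 20*s + 16) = s*(s + 4)*(s^2 + 4*s + 4) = s*(s + 2)*(s + 4)*(s + 2)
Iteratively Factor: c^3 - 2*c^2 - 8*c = (c - 4)*(c^2 + 2*c) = c*(c - 4)*(c + 2)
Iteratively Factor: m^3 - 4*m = (m - 2)*(m^2 + 2*m) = (m - 2)*(m + 2)*(m)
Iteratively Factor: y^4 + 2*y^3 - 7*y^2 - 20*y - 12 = (y + 2)*(y^3 - 7*y - 6) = (y - 3)*(y + 2)*(y^2 + 3*y + 2) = (y - 3)*(y + 1)*(y + 2)*(y + 2)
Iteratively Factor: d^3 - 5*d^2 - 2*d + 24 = (d - 3)*(d^2 - 2*d - 8) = (d - 3)*(d + 2)*(d - 4)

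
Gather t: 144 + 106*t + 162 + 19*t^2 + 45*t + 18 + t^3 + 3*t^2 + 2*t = t^3 + 22*t^2 + 153*t + 324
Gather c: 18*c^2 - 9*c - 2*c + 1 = 18*c^2 - 11*c + 1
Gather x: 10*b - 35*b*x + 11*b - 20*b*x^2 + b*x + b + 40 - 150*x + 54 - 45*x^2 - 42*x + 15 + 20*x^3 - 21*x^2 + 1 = 22*b + 20*x^3 + x^2*(-20*b - 66) + x*(-34*b - 192) + 110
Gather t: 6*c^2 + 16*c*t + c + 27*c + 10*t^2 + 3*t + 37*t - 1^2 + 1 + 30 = 6*c^2 + 28*c + 10*t^2 + t*(16*c + 40) + 30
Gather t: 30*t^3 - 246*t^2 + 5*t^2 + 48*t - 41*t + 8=30*t^3 - 241*t^2 + 7*t + 8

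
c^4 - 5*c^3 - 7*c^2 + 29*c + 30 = (c - 5)*(c - 3)*(c + 1)*(c + 2)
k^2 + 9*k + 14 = (k + 2)*(k + 7)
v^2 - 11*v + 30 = (v - 6)*(v - 5)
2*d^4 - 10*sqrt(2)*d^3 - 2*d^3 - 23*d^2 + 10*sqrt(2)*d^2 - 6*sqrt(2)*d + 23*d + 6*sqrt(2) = (d - 1)*(d - 6*sqrt(2))*(sqrt(2)*d + 1)^2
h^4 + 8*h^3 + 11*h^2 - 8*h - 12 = (h - 1)*(h + 1)*(h + 2)*(h + 6)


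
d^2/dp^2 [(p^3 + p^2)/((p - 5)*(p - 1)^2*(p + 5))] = 2*(p^7 + 5*p^6 + 75*p^5 - 225*p^4 - 225*p^3 + 75*p^2 + 3125*p + 625)/(p^10 - 4*p^9 - 69*p^8 + 296*p^7 + 1426*p^6 - 7200*p^5 - 4450*p^4 + 55000*p^3 - 91875*p^2 + 62500*p - 15625)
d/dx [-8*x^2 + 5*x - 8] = 5 - 16*x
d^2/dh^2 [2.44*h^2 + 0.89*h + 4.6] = 4.88000000000000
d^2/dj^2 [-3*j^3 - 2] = -18*j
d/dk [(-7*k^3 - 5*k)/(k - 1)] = (-14*k^3 + 21*k^2 + 5)/(k^2 - 2*k + 1)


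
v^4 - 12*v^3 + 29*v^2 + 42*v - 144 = (v - 8)*(v - 3)^2*(v + 2)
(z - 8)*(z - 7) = z^2 - 15*z + 56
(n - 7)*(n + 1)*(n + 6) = n^3 - 43*n - 42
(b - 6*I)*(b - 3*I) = b^2 - 9*I*b - 18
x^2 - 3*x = x*(x - 3)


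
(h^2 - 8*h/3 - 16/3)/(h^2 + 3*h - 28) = (h + 4/3)/(h + 7)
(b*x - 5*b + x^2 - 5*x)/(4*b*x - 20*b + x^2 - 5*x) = (b + x)/(4*b + x)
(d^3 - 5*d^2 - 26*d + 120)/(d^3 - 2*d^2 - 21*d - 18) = (d^2 + d - 20)/(d^2 + 4*d + 3)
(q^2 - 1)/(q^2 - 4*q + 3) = (q + 1)/(q - 3)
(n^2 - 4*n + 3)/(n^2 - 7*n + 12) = (n - 1)/(n - 4)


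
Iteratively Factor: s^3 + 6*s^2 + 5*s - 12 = (s + 4)*(s^2 + 2*s - 3) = (s - 1)*(s + 4)*(s + 3)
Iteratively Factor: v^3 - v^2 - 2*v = (v - 2)*(v^2 + v) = v*(v - 2)*(v + 1)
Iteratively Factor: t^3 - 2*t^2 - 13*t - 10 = (t + 2)*(t^2 - 4*t - 5) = (t - 5)*(t + 2)*(t + 1)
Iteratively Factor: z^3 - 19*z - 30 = (z + 2)*(z^2 - 2*z - 15) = (z + 2)*(z + 3)*(z - 5)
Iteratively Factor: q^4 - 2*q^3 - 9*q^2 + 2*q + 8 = (q + 2)*(q^3 - 4*q^2 - q + 4) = (q + 1)*(q + 2)*(q^2 - 5*q + 4) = (q - 1)*(q + 1)*(q + 2)*(q - 4)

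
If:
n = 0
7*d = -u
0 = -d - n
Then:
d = 0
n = 0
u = 0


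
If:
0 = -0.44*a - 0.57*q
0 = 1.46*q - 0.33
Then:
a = -0.29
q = 0.23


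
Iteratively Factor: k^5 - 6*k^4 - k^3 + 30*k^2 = (k - 5)*(k^4 - k^3 - 6*k^2) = (k - 5)*(k + 2)*(k^3 - 3*k^2) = k*(k - 5)*(k + 2)*(k^2 - 3*k) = k^2*(k - 5)*(k + 2)*(k - 3)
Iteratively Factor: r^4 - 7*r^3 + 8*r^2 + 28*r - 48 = (r - 3)*(r^3 - 4*r^2 - 4*r + 16) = (r - 4)*(r - 3)*(r^2 - 4) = (r - 4)*(r - 3)*(r + 2)*(r - 2)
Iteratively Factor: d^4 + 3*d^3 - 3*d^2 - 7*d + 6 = (d + 3)*(d^3 - 3*d + 2) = (d - 1)*(d + 3)*(d^2 + d - 2) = (d - 1)*(d + 2)*(d + 3)*(d - 1)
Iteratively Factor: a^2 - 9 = (a + 3)*(a - 3)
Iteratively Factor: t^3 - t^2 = (t)*(t^2 - t) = t^2*(t - 1)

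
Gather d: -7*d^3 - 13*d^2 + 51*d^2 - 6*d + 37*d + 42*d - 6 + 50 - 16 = -7*d^3 + 38*d^2 + 73*d + 28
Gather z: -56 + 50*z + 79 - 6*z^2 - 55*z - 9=-6*z^2 - 5*z + 14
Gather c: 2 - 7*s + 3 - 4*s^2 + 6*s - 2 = -4*s^2 - s + 3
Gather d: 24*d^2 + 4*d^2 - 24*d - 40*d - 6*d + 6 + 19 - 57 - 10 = 28*d^2 - 70*d - 42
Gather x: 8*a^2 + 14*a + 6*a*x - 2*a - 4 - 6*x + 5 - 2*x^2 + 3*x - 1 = 8*a^2 + 12*a - 2*x^2 + x*(6*a - 3)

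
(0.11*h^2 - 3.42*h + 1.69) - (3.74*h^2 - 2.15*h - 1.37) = -3.63*h^2 - 1.27*h + 3.06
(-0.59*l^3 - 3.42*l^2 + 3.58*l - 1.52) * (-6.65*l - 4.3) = 3.9235*l^4 + 25.28*l^3 - 9.101*l^2 - 5.286*l + 6.536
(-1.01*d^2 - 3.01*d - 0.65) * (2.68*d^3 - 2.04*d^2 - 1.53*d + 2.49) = -2.7068*d^5 - 6.0064*d^4 + 5.9437*d^3 + 3.4164*d^2 - 6.5004*d - 1.6185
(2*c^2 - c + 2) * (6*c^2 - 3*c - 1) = 12*c^4 - 12*c^3 + 13*c^2 - 5*c - 2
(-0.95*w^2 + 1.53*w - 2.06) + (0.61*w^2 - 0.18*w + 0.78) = -0.34*w^2 + 1.35*w - 1.28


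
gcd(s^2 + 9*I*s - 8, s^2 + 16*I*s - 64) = s + 8*I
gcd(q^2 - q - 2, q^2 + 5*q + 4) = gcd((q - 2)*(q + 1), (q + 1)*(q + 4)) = q + 1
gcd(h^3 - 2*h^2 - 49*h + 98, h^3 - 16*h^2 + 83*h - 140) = h - 7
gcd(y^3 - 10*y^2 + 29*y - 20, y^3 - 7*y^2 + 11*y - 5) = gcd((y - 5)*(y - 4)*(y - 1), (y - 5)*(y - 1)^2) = y^2 - 6*y + 5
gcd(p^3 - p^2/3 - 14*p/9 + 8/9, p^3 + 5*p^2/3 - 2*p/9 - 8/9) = p^2 + 2*p/3 - 8/9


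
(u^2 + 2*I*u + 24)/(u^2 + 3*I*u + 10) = (u^2 + 2*I*u + 24)/(u^2 + 3*I*u + 10)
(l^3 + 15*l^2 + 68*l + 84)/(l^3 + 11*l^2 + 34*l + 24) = (l^2 + 9*l + 14)/(l^2 + 5*l + 4)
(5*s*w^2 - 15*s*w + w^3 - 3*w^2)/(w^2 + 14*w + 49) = w*(5*s*w - 15*s + w^2 - 3*w)/(w^2 + 14*w + 49)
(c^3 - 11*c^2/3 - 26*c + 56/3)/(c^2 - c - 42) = (3*c^2 + 10*c - 8)/(3*(c + 6))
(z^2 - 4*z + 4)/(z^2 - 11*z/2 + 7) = 2*(z - 2)/(2*z - 7)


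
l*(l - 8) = l^2 - 8*l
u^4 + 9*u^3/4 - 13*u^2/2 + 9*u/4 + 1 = (u - 1)^2*(u + 1/4)*(u + 4)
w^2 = w^2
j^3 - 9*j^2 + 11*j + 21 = (j - 7)*(j - 3)*(j + 1)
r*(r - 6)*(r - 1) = r^3 - 7*r^2 + 6*r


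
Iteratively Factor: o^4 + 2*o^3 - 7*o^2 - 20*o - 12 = (o + 1)*(o^3 + o^2 - 8*o - 12) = (o - 3)*(o + 1)*(o^2 + 4*o + 4) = (o - 3)*(o + 1)*(o + 2)*(o + 2)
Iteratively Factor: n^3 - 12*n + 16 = (n - 2)*(n^2 + 2*n - 8) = (n - 2)*(n + 4)*(n - 2)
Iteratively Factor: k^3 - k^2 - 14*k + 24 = (k - 2)*(k^2 + k - 12) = (k - 3)*(k - 2)*(k + 4)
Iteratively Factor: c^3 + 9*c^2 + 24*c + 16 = (c + 1)*(c^2 + 8*c + 16) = (c + 1)*(c + 4)*(c + 4)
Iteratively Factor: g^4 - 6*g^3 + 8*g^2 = (g - 4)*(g^3 - 2*g^2) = g*(g - 4)*(g^2 - 2*g) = g^2*(g - 4)*(g - 2)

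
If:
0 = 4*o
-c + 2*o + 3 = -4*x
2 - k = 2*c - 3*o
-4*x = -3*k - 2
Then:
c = 11/7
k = -8/7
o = 0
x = -5/14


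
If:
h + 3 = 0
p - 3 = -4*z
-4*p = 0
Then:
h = -3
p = 0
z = 3/4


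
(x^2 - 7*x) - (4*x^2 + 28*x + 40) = -3*x^2 - 35*x - 40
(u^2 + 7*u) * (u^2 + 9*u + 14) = u^4 + 16*u^3 + 77*u^2 + 98*u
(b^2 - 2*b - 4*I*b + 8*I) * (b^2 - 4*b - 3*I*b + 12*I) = b^4 - 6*b^3 - 7*I*b^3 - 4*b^2 + 42*I*b^2 + 72*b - 56*I*b - 96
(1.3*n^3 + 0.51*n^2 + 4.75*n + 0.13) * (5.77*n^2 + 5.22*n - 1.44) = 7.501*n^5 + 9.7287*n^4 + 28.1977*n^3 + 24.8107*n^2 - 6.1614*n - 0.1872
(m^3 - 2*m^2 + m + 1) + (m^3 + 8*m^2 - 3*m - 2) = 2*m^3 + 6*m^2 - 2*m - 1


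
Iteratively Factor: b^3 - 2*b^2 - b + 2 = (b - 1)*(b^2 - b - 2) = (b - 1)*(b + 1)*(b - 2)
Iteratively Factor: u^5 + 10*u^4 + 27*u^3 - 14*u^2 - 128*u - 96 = (u + 3)*(u^4 + 7*u^3 + 6*u^2 - 32*u - 32) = (u + 1)*(u + 3)*(u^3 + 6*u^2 - 32) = (u + 1)*(u + 3)*(u + 4)*(u^2 + 2*u - 8) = (u + 1)*(u + 3)*(u + 4)^2*(u - 2)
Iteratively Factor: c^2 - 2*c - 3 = (c - 3)*(c + 1)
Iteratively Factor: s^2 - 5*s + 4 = (s - 4)*(s - 1)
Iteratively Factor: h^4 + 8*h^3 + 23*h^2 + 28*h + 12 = (h + 2)*(h^3 + 6*h^2 + 11*h + 6) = (h + 1)*(h + 2)*(h^2 + 5*h + 6) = (h + 1)*(h + 2)^2*(h + 3)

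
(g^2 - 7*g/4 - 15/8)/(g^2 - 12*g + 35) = (8*g^2 - 14*g - 15)/(8*(g^2 - 12*g + 35))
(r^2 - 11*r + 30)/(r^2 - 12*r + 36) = (r - 5)/(r - 6)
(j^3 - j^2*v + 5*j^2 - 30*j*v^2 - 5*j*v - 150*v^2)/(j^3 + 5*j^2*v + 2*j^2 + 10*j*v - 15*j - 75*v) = (j - 6*v)/(j - 3)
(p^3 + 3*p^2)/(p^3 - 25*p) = p*(p + 3)/(p^2 - 25)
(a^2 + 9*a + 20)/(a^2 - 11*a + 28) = (a^2 + 9*a + 20)/(a^2 - 11*a + 28)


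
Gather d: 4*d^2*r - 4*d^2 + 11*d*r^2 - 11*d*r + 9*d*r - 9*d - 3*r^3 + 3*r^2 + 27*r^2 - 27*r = d^2*(4*r - 4) + d*(11*r^2 - 2*r - 9) - 3*r^3 + 30*r^2 - 27*r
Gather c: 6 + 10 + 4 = 20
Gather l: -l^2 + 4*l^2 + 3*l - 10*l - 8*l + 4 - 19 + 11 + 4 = 3*l^2 - 15*l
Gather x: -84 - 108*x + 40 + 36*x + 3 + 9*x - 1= -63*x - 42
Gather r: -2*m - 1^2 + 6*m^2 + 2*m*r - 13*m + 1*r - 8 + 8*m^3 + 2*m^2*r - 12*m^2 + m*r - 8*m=8*m^3 - 6*m^2 - 23*m + r*(2*m^2 + 3*m + 1) - 9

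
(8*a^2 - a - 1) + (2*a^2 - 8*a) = 10*a^2 - 9*a - 1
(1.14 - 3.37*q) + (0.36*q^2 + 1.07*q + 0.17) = 0.36*q^2 - 2.3*q + 1.31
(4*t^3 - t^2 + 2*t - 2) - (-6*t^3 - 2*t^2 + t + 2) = 10*t^3 + t^2 + t - 4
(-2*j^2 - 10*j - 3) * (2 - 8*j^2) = 16*j^4 + 80*j^3 + 20*j^2 - 20*j - 6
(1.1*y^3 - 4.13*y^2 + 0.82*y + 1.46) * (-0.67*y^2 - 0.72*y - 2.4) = -0.737*y^5 + 1.9751*y^4 - 0.2158*y^3 + 8.3434*y^2 - 3.0192*y - 3.504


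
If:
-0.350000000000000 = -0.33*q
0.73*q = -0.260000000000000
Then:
No Solution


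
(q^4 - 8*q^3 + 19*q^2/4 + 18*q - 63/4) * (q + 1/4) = q^5 - 31*q^4/4 + 11*q^3/4 + 307*q^2/16 - 45*q/4 - 63/16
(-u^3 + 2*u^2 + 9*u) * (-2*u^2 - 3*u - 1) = 2*u^5 - u^4 - 23*u^3 - 29*u^2 - 9*u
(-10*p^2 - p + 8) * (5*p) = -50*p^3 - 5*p^2 + 40*p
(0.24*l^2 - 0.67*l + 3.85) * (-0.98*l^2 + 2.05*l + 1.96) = -0.2352*l^4 + 1.1486*l^3 - 4.6761*l^2 + 6.5793*l + 7.546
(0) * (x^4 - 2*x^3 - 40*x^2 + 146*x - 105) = 0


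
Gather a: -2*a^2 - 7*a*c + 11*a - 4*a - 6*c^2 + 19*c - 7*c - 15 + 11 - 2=-2*a^2 + a*(7 - 7*c) - 6*c^2 + 12*c - 6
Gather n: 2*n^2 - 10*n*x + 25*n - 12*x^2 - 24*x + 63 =2*n^2 + n*(25 - 10*x) - 12*x^2 - 24*x + 63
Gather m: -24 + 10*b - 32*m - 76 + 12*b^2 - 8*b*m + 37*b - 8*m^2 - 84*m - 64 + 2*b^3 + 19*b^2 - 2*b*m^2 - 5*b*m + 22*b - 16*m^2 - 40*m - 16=2*b^3 + 31*b^2 + 69*b + m^2*(-2*b - 24) + m*(-13*b - 156) - 180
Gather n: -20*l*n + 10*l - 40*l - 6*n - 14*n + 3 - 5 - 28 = -30*l + n*(-20*l - 20) - 30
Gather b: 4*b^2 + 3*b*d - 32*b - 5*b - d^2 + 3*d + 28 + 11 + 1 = 4*b^2 + b*(3*d - 37) - d^2 + 3*d + 40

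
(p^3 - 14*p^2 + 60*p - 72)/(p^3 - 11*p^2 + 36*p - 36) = (p - 6)/(p - 3)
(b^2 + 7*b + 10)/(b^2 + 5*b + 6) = (b + 5)/(b + 3)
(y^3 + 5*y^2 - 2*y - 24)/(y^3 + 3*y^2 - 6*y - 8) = (y + 3)/(y + 1)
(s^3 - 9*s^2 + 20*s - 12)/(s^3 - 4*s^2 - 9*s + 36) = (s^3 - 9*s^2 + 20*s - 12)/(s^3 - 4*s^2 - 9*s + 36)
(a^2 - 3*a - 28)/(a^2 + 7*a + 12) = (a - 7)/(a + 3)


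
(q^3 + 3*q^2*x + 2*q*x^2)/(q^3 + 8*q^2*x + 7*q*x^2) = (q + 2*x)/(q + 7*x)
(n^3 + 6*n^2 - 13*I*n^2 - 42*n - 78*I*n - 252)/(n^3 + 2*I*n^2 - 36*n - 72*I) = (n^2 - 13*I*n - 42)/(n^2 + 2*n*(-3 + I) - 12*I)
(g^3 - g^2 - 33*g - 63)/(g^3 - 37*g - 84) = (g + 3)/(g + 4)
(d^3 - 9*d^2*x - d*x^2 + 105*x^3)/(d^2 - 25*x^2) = (d^2 - 4*d*x - 21*x^2)/(d + 5*x)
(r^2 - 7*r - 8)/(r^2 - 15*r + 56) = (r + 1)/(r - 7)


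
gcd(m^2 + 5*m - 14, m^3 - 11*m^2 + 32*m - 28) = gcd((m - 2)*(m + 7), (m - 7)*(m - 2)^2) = m - 2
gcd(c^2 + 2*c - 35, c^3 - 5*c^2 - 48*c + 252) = c + 7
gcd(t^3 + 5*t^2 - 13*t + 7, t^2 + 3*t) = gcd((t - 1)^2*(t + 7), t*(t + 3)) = 1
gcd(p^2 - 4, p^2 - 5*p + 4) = 1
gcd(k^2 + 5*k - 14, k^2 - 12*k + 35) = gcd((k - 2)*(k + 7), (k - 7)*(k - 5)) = 1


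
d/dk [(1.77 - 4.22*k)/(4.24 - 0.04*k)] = (75.56528 - 0.71288*k)/(0.04*k - 4.24)^3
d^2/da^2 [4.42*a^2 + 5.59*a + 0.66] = 8.84000000000000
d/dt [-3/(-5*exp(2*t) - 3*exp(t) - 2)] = (-30*exp(t) - 9)*exp(t)/(5*exp(2*t) + 3*exp(t) + 2)^2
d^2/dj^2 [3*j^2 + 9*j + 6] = 6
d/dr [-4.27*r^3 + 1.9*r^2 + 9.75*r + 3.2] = -12.81*r^2 + 3.8*r + 9.75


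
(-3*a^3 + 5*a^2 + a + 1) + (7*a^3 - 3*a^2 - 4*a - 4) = 4*a^3 + 2*a^2 - 3*a - 3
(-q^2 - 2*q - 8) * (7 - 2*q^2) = 2*q^4 + 4*q^3 + 9*q^2 - 14*q - 56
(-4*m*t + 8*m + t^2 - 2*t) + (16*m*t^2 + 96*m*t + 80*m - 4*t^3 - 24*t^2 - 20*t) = 16*m*t^2 + 92*m*t + 88*m - 4*t^3 - 23*t^2 - 22*t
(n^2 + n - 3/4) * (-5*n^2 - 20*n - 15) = -5*n^4 - 25*n^3 - 125*n^2/4 + 45/4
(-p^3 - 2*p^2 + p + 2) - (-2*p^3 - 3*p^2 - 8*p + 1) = p^3 + p^2 + 9*p + 1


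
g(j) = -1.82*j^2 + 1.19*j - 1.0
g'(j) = 1.19 - 3.64*j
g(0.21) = -0.83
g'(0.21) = 0.43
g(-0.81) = -3.16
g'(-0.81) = 4.14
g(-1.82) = -9.19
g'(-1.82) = 7.81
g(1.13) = -1.98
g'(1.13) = -2.92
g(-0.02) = -1.02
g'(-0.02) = 1.26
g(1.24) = -2.32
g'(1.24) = -3.32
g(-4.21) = -38.27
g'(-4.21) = 16.51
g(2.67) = -10.80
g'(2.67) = -8.53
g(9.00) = -137.71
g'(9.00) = -31.57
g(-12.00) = -277.36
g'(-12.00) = 44.87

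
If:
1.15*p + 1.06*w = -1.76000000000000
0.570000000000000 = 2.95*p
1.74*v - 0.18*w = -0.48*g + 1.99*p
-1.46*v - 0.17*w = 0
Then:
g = -0.69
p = 0.19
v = 0.22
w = -1.87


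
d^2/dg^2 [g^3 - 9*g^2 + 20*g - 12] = 6*g - 18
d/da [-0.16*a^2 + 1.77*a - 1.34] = 1.77 - 0.32*a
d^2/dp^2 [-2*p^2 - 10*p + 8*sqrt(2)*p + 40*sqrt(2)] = -4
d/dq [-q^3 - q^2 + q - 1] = -3*q^2 - 2*q + 1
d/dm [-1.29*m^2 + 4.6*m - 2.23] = 4.6 - 2.58*m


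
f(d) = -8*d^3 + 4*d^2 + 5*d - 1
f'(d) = -24*d^2 + 8*d + 5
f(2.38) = -74.29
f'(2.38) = -111.91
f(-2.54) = 143.20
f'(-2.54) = -170.16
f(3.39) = -249.75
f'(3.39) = -243.69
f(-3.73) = 451.16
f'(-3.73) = -358.75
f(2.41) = -77.70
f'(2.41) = -115.11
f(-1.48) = 26.30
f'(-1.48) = -59.41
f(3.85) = -378.99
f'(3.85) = -319.94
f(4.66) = -700.40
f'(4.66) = -478.89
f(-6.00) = 1841.00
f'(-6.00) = -907.00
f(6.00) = -1555.00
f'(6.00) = -811.00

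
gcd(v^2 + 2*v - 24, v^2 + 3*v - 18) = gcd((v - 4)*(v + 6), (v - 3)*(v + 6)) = v + 6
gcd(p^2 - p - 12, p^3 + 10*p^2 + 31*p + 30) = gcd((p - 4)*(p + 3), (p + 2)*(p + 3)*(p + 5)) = p + 3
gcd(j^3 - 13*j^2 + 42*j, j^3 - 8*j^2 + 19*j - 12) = 1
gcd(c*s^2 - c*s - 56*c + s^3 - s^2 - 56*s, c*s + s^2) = c + s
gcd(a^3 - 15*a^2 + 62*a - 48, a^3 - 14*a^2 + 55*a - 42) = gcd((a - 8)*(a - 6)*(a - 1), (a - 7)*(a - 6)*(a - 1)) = a^2 - 7*a + 6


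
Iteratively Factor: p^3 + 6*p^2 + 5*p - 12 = (p - 1)*(p^2 + 7*p + 12) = (p - 1)*(p + 3)*(p + 4)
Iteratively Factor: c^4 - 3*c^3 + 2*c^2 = (c - 2)*(c^3 - c^2) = (c - 2)*(c - 1)*(c^2) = c*(c - 2)*(c - 1)*(c)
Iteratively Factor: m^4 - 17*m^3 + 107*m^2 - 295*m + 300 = (m - 4)*(m^3 - 13*m^2 + 55*m - 75) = (m - 5)*(m - 4)*(m^2 - 8*m + 15) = (m - 5)^2*(m - 4)*(m - 3)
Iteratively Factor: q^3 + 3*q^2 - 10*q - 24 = (q + 2)*(q^2 + q - 12) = (q - 3)*(q + 2)*(q + 4)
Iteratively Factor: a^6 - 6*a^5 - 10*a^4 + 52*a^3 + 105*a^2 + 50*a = (a)*(a^5 - 6*a^4 - 10*a^3 + 52*a^2 + 105*a + 50) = a*(a + 1)*(a^4 - 7*a^3 - 3*a^2 + 55*a + 50) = a*(a + 1)*(a + 2)*(a^3 - 9*a^2 + 15*a + 25) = a*(a - 5)*(a + 1)*(a + 2)*(a^2 - 4*a - 5) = a*(a - 5)*(a + 1)^2*(a + 2)*(a - 5)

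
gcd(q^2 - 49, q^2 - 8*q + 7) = q - 7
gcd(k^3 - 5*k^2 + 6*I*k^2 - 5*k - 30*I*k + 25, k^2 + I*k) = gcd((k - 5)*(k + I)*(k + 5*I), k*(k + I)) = k + I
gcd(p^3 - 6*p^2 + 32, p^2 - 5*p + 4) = p - 4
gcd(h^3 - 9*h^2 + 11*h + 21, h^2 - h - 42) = h - 7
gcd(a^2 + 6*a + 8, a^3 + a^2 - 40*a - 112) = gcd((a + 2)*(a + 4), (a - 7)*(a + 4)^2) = a + 4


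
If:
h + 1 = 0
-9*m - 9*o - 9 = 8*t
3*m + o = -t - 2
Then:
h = -1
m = -t/18 - 1/2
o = -5*t/6 - 1/2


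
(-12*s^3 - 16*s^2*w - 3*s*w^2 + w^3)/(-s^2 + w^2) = (12*s^2 + 4*s*w - w^2)/(s - w)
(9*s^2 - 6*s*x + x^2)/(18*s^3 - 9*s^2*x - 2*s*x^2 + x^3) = (-3*s + x)/(-6*s^2 + s*x + x^2)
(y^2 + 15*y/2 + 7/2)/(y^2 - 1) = (2*y^2 + 15*y + 7)/(2*(y^2 - 1))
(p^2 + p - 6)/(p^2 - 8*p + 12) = (p + 3)/(p - 6)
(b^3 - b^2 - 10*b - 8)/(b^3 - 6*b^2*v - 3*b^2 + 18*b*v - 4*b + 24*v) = (-b - 2)/(-b + 6*v)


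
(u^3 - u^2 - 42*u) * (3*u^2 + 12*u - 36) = 3*u^5 + 9*u^4 - 174*u^3 - 468*u^2 + 1512*u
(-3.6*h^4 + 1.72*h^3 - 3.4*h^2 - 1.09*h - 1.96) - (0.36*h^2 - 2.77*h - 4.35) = -3.6*h^4 + 1.72*h^3 - 3.76*h^2 + 1.68*h + 2.39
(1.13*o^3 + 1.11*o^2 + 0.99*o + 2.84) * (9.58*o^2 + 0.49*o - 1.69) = 10.8254*o^5 + 11.1875*o^4 + 8.1184*o^3 + 25.8164*o^2 - 0.2815*o - 4.7996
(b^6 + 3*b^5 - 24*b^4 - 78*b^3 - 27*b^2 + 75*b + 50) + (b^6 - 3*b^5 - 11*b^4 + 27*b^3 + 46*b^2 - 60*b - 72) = 2*b^6 - 35*b^4 - 51*b^3 + 19*b^2 + 15*b - 22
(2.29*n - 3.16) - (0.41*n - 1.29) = 1.88*n - 1.87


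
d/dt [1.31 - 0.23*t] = -0.230000000000000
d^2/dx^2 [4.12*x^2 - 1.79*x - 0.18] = 8.24000000000000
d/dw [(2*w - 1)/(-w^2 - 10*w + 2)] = 2*(w^2 - w - 3)/(w^4 + 20*w^3 + 96*w^2 - 40*w + 4)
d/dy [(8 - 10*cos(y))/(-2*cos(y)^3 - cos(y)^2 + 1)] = 2*(7*cos(y) - 19*cos(2*y)/2 + 5*cos(3*y) - 9/2)*sin(y)/(2*cos(y)^3 + cos(y)^2 - 1)^2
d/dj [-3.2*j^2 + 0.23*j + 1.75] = 0.23 - 6.4*j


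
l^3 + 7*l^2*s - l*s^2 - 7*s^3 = (l - s)*(l + s)*(l + 7*s)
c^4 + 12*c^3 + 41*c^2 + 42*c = c*(c + 2)*(c + 3)*(c + 7)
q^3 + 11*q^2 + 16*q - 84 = (q - 2)*(q + 6)*(q + 7)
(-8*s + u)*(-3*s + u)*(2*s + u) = 48*s^3 + 2*s^2*u - 9*s*u^2 + u^3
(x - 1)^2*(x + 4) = x^3 + 2*x^2 - 7*x + 4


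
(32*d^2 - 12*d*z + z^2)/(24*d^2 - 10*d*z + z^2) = (-8*d + z)/(-6*d + z)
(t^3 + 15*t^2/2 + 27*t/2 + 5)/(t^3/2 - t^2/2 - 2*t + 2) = (2*t^2 + 11*t + 5)/(t^2 - 3*t + 2)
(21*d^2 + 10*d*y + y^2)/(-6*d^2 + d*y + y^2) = (7*d + y)/(-2*d + y)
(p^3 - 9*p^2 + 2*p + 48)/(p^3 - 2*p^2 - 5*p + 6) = (p - 8)/(p - 1)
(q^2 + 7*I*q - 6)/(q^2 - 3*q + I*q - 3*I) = (q + 6*I)/(q - 3)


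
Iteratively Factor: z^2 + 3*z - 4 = (z + 4)*(z - 1)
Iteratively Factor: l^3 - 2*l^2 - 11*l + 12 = (l - 1)*(l^2 - l - 12) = (l - 4)*(l - 1)*(l + 3)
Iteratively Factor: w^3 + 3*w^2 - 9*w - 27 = (w + 3)*(w^2 - 9) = (w + 3)^2*(w - 3)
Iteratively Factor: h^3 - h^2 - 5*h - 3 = (h + 1)*(h^2 - 2*h - 3) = (h - 3)*(h + 1)*(h + 1)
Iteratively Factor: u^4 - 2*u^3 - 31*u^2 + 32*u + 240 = (u - 5)*(u^3 + 3*u^2 - 16*u - 48) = (u - 5)*(u - 4)*(u^2 + 7*u + 12) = (u - 5)*(u - 4)*(u + 3)*(u + 4)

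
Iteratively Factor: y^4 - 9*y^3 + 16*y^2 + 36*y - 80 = (y - 5)*(y^3 - 4*y^2 - 4*y + 16) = (y - 5)*(y - 2)*(y^2 - 2*y - 8) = (y - 5)*(y - 4)*(y - 2)*(y + 2)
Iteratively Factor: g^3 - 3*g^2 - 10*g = (g + 2)*(g^2 - 5*g) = (g - 5)*(g + 2)*(g)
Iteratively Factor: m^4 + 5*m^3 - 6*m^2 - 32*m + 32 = (m - 2)*(m^3 + 7*m^2 + 8*m - 16) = (m - 2)*(m - 1)*(m^2 + 8*m + 16) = (m - 2)*(m - 1)*(m + 4)*(m + 4)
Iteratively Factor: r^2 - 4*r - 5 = (r + 1)*(r - 5)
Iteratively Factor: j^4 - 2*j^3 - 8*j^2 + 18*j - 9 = (j - 1)*(j^3 - j^2 - 9*j + 9) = (j - 1)*(j + 3)*(j^2 - 4*j + 3) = (j - 3)*(j - 1)*(j + 3)*(j - 1)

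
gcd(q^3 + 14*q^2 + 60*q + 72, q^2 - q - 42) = q + 6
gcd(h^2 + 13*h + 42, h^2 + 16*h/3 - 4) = h + 6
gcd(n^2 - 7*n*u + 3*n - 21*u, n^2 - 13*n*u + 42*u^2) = -n + 7*u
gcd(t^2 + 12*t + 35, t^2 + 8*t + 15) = t + 5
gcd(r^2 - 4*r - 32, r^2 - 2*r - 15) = 1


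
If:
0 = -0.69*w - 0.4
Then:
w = -0.58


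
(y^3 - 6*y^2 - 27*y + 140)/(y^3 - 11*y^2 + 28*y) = (y + 5)/y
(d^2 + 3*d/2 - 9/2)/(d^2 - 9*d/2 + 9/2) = (d + 3)/(d - 3)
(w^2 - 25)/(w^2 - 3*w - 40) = (w - 5)/(w - 8)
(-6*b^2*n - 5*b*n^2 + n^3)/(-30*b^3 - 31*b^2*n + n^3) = n/(5*b + n)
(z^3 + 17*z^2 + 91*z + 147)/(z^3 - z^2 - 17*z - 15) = (z^2 + 14*z + 49)/(z^2 - 4*z - 5)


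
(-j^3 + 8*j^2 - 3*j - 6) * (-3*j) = 3*j^4 - 24*j^3 + 9*j^2 + 18*j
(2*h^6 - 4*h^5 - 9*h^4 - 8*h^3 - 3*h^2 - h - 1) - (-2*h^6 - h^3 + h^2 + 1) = 4*h^6 - 4*h^5 - 9*h^4 - 7*h^3 - 4*h^2 - h - 2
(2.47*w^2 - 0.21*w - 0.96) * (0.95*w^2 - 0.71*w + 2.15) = 2.3465*w^4 - 1.9532*w^3 + 4.5476*w^2 + 0.2301*w - 2.064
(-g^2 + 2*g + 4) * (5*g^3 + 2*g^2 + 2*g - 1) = -5*g^5 + 8*g^4 + 22*g^3 + 13*g^2 + 6*g - 4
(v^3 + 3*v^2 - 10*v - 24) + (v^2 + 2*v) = v^3 + 4*v^2 - 8*v - 24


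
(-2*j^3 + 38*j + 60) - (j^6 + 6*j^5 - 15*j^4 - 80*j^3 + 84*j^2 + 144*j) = -j^6 - 6*j^5 + 15*j^4 + 78*j^3 - 84*j^2 - 106*j + 60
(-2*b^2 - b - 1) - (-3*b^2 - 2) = b^2 - b + 1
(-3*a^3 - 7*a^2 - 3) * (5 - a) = 3*a^4 - 8*a^3 - 35*a^2 + 3*a - 15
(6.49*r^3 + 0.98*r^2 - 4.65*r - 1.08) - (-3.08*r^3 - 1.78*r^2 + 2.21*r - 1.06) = 9.57*r^3 + 2.76*r^2 - 6.86*r - 0.02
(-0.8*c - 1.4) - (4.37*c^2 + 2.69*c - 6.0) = -4.37*c^2 - 3.49*c + 4.6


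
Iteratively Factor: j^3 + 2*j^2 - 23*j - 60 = (j - 5)*(j^2 + 7*j + 12) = (j - 5)*(j + 4)*(j + 3)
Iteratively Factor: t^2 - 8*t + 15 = (t - 3)*(t - 5)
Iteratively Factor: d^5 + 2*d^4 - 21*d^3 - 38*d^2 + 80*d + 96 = (d - 2)*(d^4 + 4*d^3 - 13*d^2 - 64*d - 48) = (d - 2)*(d + 4)*(d^3 - 13*d - 12) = (d - 4)*(d - 2)*(d + 4)*(d^2 + 4*d + 3) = (d - 4)*(d - 2)*(d + 3)*(d + 4)*(d + 1)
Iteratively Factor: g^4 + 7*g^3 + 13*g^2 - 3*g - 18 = (g - 1)*(g^3 + 8*g^2 + 21*g + 18) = (g - 1)*(g + 2)*(g^2 + 6*g + 9) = (g - 1)*(g + 2)*(g + 3)*(g + 3)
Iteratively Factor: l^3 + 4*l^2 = (l + 4)*(l^2) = l*(l + 4)*(l)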